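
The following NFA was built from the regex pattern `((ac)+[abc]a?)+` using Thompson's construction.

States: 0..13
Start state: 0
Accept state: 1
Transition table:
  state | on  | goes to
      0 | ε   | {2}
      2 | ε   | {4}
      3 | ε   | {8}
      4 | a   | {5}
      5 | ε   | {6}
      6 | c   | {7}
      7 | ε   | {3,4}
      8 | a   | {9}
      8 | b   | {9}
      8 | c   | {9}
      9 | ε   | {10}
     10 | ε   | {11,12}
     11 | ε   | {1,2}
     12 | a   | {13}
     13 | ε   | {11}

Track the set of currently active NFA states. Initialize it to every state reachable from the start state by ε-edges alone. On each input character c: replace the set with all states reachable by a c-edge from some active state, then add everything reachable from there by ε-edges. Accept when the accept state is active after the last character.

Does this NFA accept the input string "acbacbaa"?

initial (ε-close {0}): {0,2,4}
'a' @ 1: {5,6}
'c' @ 2: {3,4,7,8}
'b' @ 3: {1,2,4,9,10,11,12}  [accepting]
'a' @ 4: {1,2,4,5,6,11,13}  [accepting]
'c' @ 5: {3,4,7,8}
'b' @ 6: {1,2,4,9,10,11,12}  [accepting]
'a' @ 7: {1,2,4,5,6,11,13}  [accepting]
'a' @ 8: {5,6}
after full input: {5,6}  (accept=1 not in)

Answer: REJECT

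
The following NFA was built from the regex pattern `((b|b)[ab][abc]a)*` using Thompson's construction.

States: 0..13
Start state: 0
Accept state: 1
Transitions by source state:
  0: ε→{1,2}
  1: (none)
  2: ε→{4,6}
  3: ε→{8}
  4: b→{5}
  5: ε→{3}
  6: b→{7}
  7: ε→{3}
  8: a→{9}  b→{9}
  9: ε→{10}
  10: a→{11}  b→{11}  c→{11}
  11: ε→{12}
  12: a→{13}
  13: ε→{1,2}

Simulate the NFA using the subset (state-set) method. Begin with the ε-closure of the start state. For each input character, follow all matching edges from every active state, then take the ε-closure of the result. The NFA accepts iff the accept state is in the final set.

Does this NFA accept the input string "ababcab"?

Answer: REJECT

Trace:
initial (ε-close {0}): {0,1,2,4,6}
'a' @ 1: {}  — no active states
rest 'babcab' ignored (set empty)
final: {}; accept 1 not in set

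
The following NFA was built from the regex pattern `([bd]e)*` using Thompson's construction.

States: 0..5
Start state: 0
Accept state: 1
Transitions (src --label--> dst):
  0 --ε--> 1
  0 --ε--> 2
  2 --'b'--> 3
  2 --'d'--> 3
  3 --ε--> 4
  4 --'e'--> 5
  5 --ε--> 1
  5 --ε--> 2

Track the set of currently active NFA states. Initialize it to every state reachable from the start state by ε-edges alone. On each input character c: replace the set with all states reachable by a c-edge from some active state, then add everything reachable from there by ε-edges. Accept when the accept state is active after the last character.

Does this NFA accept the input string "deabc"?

S₀ = ε-closure({0}) = {0,1,2}
'd' @ 1: {3,4}
'e' @ 2: {1,2,5}  ✓accept
'a' @ 3: {}  — state set empty
rest 'bc' ignored (set empty)
after full input: {}  (accept=1 not in)

Answer: REJECT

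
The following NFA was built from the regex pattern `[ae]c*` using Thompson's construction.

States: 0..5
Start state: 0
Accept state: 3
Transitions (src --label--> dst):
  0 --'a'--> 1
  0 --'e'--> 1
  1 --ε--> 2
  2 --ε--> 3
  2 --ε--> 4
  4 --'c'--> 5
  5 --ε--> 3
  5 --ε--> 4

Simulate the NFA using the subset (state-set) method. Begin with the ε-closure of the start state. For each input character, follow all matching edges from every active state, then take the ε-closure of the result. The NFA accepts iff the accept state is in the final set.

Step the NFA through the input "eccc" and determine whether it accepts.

start: ε-closure({0}) = {0}
'e' @ 1: {1,2,3,4}  [accepting]
'c' @ 2: {3,4,5}  [accepting]
'c' @ 3: {3,4,5}  [accepting]
'c' @ 4: {3,4,5}  [accepting]
end set {3,4,5} — state 3 in

Answer: ACCEPT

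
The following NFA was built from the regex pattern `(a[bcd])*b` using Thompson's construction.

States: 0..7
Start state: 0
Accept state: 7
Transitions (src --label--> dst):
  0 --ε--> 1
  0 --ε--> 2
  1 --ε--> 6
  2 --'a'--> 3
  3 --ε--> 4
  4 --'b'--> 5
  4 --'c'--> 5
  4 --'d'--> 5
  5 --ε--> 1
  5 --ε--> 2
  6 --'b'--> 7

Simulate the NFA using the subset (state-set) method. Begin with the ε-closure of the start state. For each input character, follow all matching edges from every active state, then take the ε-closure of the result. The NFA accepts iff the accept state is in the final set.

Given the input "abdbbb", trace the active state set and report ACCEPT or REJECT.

Answer: REJECT

Derivation:
S₀ = ε-closure({0}) = {0,1,2,6}
'a' @ 1: {3,4}
'b' @ 2: {1,2,5,6}
'd' @ 3: {}  — no active states
rest 'bbb' ignored (set empty)
final: {}; accept 7 not in set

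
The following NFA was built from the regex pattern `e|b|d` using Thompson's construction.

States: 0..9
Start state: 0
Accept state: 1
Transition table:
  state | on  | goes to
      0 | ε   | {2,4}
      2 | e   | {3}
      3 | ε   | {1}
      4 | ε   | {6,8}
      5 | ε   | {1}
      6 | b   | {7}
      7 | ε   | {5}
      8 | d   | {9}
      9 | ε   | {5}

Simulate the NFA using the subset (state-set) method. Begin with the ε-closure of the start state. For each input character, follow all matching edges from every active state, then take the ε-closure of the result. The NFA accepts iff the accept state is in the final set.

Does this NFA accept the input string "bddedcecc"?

Answer: REJECT

Steps:
start: ε-closure({0}) = {0,2,4,6,8}
'b' @ 1: {1,5,7}  ✓accept
'd' @ 2: {}  — state set empty
rest 'dedcecc' ignored (set empty)
end set {} — state 1 not in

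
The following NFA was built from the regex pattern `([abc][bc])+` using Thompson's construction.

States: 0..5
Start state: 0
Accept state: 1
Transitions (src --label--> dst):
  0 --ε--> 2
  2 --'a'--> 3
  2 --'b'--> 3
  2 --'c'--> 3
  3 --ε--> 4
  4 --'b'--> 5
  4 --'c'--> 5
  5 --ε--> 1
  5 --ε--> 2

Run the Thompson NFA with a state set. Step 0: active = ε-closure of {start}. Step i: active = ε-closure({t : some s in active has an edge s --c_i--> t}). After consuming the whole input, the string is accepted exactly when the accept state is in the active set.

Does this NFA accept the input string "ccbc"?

Answer: ACCEPT

Trace:
initial (ε-close {0}): {0,2}
'c' @ 1: {3,4}
'c' @ 2: {1,2,5}  ✓accept
'b' @ 3: {3,4}
'c' @ 4: {1,2,5}  ✓accept
after full input: {1,2,5}  (accept=1 in)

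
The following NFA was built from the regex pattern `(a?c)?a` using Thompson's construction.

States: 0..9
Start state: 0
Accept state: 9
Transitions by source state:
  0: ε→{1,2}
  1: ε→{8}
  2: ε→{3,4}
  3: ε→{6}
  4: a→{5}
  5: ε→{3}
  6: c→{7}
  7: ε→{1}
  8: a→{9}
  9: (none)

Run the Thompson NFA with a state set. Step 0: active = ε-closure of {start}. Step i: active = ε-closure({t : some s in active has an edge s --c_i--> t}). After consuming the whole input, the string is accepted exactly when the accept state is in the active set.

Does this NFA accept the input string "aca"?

Answer: ACCEPT

Trace:
S₀ = ε-closure({0}) = {0,1,2,3,4,6,8}
'a' @ 1: {3,5,6,9}  ✓accept
'c' @ 2: {1,7,8}
'a' @ 3: {9}  ✓accept
after full input: {9}  (accept=9 in)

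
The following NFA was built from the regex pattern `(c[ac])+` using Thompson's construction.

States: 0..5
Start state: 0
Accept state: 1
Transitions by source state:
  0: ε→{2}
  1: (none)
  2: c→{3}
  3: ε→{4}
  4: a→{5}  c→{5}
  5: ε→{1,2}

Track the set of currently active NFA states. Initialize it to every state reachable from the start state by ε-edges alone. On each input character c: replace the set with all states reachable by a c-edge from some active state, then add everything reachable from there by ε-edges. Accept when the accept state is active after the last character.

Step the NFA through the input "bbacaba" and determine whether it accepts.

initial (ε-close {0}): {0,2}
'b' @ 1: {}  — no active states
rest 'bacaba' ignored (set empty)
end set {} — state 1 not in

Answer: REJECT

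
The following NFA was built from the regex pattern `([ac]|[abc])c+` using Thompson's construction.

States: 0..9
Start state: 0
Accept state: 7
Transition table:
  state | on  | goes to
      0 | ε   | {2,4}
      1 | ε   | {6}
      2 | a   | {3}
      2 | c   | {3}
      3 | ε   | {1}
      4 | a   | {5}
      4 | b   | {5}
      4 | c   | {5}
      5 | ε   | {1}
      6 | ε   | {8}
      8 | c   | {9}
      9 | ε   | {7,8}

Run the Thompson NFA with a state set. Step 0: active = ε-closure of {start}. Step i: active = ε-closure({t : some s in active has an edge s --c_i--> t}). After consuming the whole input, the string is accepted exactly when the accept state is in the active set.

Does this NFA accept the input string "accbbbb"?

Answer: REJECT

Trace:
S₀ = ε-closure({0}) = {0,2,4}
'a' @ 1: {1,3,5,6,8}
'c' @ 2: {7,8,9}  (accept∈set)
'c' @ 3: {7,8,9}  (accept∈set)
'b' @ 4: {}  — no active states
rest 'bbb' ignored (set empty)
final: {}; accept 7 not in set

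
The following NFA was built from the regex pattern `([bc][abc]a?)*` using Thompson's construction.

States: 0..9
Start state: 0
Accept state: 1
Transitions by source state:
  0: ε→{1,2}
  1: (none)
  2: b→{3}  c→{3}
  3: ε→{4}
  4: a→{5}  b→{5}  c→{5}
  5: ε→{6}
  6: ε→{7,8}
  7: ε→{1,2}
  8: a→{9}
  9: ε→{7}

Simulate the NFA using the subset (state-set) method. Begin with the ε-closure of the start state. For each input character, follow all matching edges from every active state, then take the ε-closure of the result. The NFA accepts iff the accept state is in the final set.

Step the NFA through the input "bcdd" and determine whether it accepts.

Answer: REJECT

Derivation:
S₀ = ε-closure({0}) = {0,1,2}
'b' @ 1: {3,4}
'c' @ 2: {1,2,5,6,7,8}  [accepting]
'd' @ 3: {}  — no active states
rest 'd' ignored (set empty)
after full input: {}  (accept=1 not in)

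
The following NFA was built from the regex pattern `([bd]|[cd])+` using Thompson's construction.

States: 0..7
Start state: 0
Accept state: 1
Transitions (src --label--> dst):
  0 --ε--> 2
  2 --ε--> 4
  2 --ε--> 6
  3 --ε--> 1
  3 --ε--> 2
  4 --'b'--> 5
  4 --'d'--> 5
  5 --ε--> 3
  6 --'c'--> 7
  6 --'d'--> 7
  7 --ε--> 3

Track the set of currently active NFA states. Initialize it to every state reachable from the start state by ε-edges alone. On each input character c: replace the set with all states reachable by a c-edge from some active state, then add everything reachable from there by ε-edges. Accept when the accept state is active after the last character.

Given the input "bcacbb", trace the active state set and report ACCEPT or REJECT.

Answer: REJECT

Steps:
initial (ε-close {0}): {0,2,4,6}
'b' @ 1: {1,2,3,4,5,6}  (accept∈set)
'c' @ 2: {1,2,3,4,6,7}  (accept∈set)
'a' @ 3: {}  — dead — no transitions
rest 'cbb' ignored (set empty)
final: {}; accept 1 not in set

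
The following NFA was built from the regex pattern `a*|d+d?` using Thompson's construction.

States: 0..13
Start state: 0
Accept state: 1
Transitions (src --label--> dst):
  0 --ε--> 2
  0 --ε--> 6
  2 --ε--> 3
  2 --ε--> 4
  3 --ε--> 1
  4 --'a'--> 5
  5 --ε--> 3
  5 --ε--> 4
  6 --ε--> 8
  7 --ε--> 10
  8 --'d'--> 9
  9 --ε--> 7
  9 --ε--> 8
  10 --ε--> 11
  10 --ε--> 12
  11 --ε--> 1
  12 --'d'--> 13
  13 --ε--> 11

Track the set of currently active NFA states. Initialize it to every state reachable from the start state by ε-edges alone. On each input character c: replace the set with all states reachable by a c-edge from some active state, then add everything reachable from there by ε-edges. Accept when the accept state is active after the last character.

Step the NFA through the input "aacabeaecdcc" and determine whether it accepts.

initial (ε-close {0}): {0,1,2,3,4,6,8}
'a' @ 1: {1,3,4,5}  (accept∈set)
'a' @ 2: {1,3,4,5}  (accept∈set)
'c' @ 3: {}  — dead — no transitions
rest 'abeaecdcc' ignored (set empty)
after full input: {}  (accept=1 not in)

Answer: REJECT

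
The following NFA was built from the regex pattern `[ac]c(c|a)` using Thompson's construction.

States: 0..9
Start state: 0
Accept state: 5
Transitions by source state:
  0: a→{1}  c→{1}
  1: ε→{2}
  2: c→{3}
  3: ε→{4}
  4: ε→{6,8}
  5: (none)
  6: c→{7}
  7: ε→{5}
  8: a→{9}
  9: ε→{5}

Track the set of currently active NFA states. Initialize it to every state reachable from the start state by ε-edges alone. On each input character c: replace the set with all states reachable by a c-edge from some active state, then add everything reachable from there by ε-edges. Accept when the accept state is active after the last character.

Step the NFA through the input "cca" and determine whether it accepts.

start: ε-closure({0}) = {0}
'c' @ 1: {1,2}
'c' @ 2: {3,4,6,8}
'a' @ 3: {5,9}  (accept∈set)
final: {5,9}; accept 5 in set

Answer: ACCEPT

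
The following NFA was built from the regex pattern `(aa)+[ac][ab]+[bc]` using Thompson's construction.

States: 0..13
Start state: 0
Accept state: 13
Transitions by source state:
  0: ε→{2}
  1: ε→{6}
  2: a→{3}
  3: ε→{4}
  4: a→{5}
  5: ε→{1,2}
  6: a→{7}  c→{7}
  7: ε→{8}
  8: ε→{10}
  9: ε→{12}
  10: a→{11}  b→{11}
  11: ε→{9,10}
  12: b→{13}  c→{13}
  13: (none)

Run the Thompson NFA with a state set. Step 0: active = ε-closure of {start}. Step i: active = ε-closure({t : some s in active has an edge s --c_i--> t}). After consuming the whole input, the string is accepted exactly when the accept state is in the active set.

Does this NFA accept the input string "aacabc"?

Answer: ACCEPT

Derivation:
start: ε-closure({0}) = {0,2}
'a' @ 1: {3,4}
'a' @ 2: {1,2,5,6}
'c' @ 3: {7,8,10}
'a' @ 4: {9,10,11,12}
'b' @ 5: {9,10,11,12,13}  (accept∈set)
'c' @ 6: {13}  (accept∈set)
after full input: {13}  (accept=13 in)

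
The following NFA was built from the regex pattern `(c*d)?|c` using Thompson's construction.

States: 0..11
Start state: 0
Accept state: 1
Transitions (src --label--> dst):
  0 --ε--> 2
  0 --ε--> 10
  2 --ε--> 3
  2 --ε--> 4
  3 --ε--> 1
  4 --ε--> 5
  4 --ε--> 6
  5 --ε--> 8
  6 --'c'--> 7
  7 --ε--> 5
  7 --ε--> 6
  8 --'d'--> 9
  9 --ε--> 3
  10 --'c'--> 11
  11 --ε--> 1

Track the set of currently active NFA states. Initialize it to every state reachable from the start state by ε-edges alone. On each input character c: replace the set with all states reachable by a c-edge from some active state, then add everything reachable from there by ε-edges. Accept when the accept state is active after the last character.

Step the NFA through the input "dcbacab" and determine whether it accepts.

Answer: REJECT

Trace:
initial (ε-close {0}): {0,1,2,3,4,5,6,8,10}
'd' @ 1: {1,3,9}  (accept∈set)
'c' @ 2: {}  — no active states
rest 'bacab' ignored (set empty)
after full input: {}  (accept=1 not in)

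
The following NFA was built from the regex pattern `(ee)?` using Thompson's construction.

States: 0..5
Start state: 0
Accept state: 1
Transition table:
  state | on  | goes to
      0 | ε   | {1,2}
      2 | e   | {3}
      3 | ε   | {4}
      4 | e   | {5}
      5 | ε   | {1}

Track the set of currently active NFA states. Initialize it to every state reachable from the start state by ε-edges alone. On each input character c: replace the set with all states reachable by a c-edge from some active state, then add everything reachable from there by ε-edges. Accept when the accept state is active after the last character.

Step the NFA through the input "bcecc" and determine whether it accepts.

initial (ε-close {0}): {0,1,2}
'b' @ 1: {}  — state set empty
rest 'cecc' ignored (set empty)
end set {} — state 1 not in

Answer: REJECT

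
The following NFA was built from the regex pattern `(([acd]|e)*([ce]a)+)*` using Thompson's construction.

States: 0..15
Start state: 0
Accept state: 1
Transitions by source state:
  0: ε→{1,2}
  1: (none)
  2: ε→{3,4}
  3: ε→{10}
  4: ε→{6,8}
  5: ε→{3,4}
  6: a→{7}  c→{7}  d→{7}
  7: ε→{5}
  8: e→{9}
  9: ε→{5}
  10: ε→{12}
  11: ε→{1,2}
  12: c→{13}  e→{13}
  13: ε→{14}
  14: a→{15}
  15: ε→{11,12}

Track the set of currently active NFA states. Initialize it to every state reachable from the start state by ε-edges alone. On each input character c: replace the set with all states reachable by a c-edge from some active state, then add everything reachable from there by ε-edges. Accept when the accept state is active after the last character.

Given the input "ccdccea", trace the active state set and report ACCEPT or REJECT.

start: ε-closure({0}) = {0,1,2,3,4,6,8,10,12}
'c' @ 1: {3,4,5,6,7,8,10,12,13,14}
'c' @ 2: {3,4,5,6,7,8,10,12,13,14}
'd' @ 3: {3,4,5,6,7,8,10,12}
'c' @ 4: {3,4,5,6,7,8,10,12,13,14}
'c' @ 5: {3,4,5,6,7,8,10,12,13,14}
'e' @ 6: {3,4,5,6,8,9,10,12,13,14}
'a' @ 7: {1,2,3,4,5,6,7,8,10,11,12,15}  ✓accept
after full input: {1,2,3,4,5,6,7,8,10,11,12,15}  (accept=1 in)

Answer: ACCEPT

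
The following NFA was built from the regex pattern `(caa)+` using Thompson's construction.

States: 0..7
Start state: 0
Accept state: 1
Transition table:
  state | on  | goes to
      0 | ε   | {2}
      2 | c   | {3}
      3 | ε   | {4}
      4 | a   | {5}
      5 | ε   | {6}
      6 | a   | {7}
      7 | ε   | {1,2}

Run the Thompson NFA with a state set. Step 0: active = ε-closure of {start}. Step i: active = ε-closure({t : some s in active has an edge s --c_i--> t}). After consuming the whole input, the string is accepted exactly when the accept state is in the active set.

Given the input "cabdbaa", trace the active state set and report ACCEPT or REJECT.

start: ε-closure({0}) = {0,2}
'c' @ 1: {3,4}
'a' @ 2: {5,6}
'b' @ 3: {}  — dead — no transitions
rest 'dbaa' ignored (set empty)
after full input: {}  (accept=1 not in)

Answer: REJECT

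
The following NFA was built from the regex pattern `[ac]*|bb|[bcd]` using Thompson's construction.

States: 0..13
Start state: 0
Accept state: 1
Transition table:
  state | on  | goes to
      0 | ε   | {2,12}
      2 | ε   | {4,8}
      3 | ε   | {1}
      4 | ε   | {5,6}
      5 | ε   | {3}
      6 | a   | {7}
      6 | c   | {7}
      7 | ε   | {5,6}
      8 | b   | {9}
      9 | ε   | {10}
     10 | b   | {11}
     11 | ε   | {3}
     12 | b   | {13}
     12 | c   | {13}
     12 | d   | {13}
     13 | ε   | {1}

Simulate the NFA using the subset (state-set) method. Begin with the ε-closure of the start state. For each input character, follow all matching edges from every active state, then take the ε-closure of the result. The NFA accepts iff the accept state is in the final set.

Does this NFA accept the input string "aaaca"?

initial (ε-close {0}): {0,1,2,3,4,5,6,8,12}
'a' @ 1: {1,3,5,6,7}  ✓accept
'a' @ 2: {1,3,5,6,7}  ✓accept
'a' @ 3: {1,3,5,6,7}  ✓accept
'c' @ 4: {1,3,5,6,7}  ✓accept
'a' @ 5: {1,3,5,6,7}  ✓accept
final: {1,3,5,6,7}; accept 1 in set

Answer: ACCEPT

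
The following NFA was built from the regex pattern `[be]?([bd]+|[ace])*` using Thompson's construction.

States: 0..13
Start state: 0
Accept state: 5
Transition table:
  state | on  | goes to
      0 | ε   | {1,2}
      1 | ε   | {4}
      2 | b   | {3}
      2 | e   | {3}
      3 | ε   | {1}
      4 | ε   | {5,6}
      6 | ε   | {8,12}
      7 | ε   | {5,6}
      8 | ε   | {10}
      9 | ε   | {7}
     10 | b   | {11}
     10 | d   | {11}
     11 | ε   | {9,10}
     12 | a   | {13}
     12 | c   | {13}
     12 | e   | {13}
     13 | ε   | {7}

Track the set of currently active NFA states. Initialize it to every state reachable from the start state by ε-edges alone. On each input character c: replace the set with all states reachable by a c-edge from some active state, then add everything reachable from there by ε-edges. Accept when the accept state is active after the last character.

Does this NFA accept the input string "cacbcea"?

Answer: ACCEPT

Derivation:
start: ε-closure({0}) = {0,1,2,4,5,6,8,10,12}
'c' @ 1: {5,6,7,8,10,12,13}  ✓accept
'a' @ 2: {5,6,7,8,10,12,13}  ✓accept
'c' @ 3: {5,6,7,8,10,12,13}  ✓accept
'b' @ 4: {5,6,7,8,9,10,11,12}  ✓accept
'c' @ 5: {5,6,7,8,10,12,13}  ✓accept
'e' @ 6: {5,6,7,8,10,12,13}  ✓accept
'a' @ 7: {5,6,7,8,10,12,13}  ✓accept
end set {5,6,7,8,10,12,13} — state 5 in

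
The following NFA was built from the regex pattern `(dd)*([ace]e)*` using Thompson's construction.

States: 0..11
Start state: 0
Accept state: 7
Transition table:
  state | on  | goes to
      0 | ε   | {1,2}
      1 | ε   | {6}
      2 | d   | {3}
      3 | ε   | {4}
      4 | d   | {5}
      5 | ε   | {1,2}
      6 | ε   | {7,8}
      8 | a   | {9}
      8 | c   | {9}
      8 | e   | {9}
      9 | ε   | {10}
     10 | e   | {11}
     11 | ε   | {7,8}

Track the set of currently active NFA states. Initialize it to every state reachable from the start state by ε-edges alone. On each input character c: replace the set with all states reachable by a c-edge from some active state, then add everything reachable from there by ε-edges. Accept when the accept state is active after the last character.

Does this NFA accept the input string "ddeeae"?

initial (ε-close {0}): {0,1,2,6,7,8}
'd' @ 1: {3,4}
'd' @ 2: {1,2,5,6,7,8}  [accepting]
'e' @ 3: {9,10}
'e' @ 4: {7,8,11}  [accepting]
'a' @ 5: {9,10}
'e' @ 6: {7,8,11}  [accepting]
after full input: {7,8,11}  (accept=7 in)

Answer: ACCEPT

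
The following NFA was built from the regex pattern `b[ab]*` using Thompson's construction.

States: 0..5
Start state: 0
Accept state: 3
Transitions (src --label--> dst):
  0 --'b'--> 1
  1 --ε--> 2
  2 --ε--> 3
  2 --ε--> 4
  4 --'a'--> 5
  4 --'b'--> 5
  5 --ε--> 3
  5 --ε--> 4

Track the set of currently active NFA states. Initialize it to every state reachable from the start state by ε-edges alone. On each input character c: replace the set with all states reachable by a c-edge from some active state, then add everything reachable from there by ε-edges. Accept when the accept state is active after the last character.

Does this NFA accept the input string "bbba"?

Answer: ACCEPT

Derivation:
start: ε-closure({0}) = {0}
'b' @ 1: {1,2,3,4}  [accepting]
'b' @ 2: {3,4,5}  [accepting]
'b' @ 3: {3,4,5}  [accepting]
'a' @ 4: {3,4,5}  [accepting]
after full input: {3,4,5}  (accept=3 in)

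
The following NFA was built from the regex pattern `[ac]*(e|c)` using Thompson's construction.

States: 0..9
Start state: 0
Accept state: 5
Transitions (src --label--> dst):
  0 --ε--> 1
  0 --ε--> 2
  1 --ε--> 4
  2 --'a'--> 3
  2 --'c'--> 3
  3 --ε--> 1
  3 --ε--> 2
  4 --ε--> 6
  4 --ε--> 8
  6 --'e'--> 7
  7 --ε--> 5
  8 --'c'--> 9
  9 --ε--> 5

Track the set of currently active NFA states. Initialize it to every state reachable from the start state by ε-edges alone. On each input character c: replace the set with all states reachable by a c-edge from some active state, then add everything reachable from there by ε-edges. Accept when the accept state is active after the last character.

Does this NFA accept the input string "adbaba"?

start: ε-closure({0}) = {0,1,2,4,6,8}
'a' @ 1: {1,2,3,4,6,8}
'd' @ 2: {}  — dead — no transitions
rest 'baba' ignored (set empty)
final: {}; accept 5 not in set

Answer: REJECT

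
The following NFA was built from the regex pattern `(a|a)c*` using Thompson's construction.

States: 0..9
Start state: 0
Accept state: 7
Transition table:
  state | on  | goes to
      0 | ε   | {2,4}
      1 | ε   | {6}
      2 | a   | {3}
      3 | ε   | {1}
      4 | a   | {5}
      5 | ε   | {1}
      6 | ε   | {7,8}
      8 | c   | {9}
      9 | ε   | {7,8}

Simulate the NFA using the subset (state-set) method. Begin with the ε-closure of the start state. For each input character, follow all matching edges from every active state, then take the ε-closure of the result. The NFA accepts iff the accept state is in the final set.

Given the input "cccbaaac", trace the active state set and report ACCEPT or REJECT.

Answer: REJECT

Steps:
S₀ = ε-closure({0}) = {0,2,4}
'c' @ 1: {}  — state set empty
rest 'ccbaaac' ignored (set empty)
end set {} — state 7 not in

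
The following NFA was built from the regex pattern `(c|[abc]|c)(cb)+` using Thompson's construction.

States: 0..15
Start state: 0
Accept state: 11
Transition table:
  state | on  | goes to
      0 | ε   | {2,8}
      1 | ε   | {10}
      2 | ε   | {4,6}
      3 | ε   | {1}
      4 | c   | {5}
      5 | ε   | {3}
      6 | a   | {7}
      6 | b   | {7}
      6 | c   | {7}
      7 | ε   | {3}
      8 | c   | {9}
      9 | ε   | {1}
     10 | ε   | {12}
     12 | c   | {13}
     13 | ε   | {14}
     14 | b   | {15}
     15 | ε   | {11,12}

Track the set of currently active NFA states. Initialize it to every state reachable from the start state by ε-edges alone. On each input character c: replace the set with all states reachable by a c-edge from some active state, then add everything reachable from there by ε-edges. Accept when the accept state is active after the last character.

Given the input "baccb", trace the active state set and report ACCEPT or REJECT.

Answer: REJECT

Derivation:
start: ε-closure({0}) = {0,2,4,6,8}
'b' @ 1: {1,3,7,10,12}
'a' @ 2: {}  — state set empty
rest 'ccb' ignored (set empty)
final: {}; accept 11 not in set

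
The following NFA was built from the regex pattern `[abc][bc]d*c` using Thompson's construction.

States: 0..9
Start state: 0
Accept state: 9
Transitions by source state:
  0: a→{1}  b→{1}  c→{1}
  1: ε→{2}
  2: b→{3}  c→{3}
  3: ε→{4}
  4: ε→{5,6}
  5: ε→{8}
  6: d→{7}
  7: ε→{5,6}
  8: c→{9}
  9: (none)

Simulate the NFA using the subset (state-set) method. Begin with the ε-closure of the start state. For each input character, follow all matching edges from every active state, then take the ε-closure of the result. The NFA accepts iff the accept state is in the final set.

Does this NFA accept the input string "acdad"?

Answer: REJECT

Trace:
S₀ = ε-closure({0}) = {0}
'a' @ 1: {1,2}
'c' @ 2: {3,4,5,6,8}
'd' @ 3: {5,6,7,8}
'a' @ 4: {}  — dead — no transitions
rest 'd' ignored (set empty)
end set {} — state 9 not in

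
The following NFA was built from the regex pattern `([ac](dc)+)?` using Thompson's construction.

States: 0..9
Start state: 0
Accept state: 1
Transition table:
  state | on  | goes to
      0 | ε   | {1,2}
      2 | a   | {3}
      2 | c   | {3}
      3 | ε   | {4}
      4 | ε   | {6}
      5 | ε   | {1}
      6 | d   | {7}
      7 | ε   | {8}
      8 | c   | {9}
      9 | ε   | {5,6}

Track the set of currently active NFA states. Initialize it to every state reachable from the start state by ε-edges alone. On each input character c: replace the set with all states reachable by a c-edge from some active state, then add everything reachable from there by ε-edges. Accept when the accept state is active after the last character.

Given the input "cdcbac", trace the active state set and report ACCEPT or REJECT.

S₀ = ε-closure({0}) = {0,1,2}
'c' @ 1: {3,4,6}
'd' @ 2: {7,8}
'c' @ 3: {1,5,6,9}  (accept∈set)
'b' @ 4: {}  — no active states
rest 'ac' ignored (set empty)
after full input: {}  (accept=1 not in)

Answer: REJECT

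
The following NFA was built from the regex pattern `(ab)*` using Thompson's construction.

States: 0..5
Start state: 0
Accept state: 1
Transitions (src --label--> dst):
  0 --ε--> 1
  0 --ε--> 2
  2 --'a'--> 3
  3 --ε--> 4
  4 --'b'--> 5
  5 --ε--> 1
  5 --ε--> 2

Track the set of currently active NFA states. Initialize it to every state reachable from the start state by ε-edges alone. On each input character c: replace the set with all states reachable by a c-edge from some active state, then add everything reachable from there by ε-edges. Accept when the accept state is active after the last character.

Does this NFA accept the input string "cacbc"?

Answer: REJECT

Trace:
initial (ε-close {0}): {0,1,2}
'c' @ 1: {}  — dead — no transitions
rest 'acbc' ignored (set empty)
end set {} — state 1 not in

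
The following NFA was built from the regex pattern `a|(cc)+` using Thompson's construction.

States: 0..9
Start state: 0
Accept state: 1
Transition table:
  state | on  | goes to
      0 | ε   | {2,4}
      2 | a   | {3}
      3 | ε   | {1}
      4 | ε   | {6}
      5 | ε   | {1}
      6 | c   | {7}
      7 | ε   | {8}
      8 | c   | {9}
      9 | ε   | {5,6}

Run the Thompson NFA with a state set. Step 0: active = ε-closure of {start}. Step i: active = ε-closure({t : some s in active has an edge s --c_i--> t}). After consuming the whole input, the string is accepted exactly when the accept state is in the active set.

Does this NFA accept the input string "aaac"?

S₀ = ε-closure({0}) = {0,2,4,6}
'a' @ 1: {1,3}  [accepting]
'a' @ 2: {}  — no active states
rest 'ac' ignored (set empty)
final: {}; accept 1 not in set

Answer: REJECT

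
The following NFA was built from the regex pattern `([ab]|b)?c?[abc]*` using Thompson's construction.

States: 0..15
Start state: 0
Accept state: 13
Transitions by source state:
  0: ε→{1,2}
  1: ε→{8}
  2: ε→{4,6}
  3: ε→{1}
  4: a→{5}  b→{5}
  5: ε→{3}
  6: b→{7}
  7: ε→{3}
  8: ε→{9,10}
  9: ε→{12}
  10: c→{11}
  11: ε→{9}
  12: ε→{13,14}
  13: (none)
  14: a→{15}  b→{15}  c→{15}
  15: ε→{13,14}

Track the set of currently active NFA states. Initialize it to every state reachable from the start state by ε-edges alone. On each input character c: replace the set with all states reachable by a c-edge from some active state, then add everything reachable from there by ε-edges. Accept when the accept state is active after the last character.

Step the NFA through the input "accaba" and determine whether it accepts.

Answer: ACCEPT

Steps:
start: ε-closure({0}) = {0,1,2,4,6,8,9,10,12,13,14}
'a' @ 1: {1,3,5,8,9,10,12,13,14,15}  (accept∈set)
'c' @ 2: {9,11,12,13,14,15}  (accept∈set)
'c' @ 3: {13,14,15}  (accept∈set)
'a' @ 4: {13,14,15}  (accept∈set)
'b' @ 5: {13,14,15}  (accept∈set)
'a' @ 6: {13,14,15}  (accept∈set)
final: {13,14,15}; accept 13 in set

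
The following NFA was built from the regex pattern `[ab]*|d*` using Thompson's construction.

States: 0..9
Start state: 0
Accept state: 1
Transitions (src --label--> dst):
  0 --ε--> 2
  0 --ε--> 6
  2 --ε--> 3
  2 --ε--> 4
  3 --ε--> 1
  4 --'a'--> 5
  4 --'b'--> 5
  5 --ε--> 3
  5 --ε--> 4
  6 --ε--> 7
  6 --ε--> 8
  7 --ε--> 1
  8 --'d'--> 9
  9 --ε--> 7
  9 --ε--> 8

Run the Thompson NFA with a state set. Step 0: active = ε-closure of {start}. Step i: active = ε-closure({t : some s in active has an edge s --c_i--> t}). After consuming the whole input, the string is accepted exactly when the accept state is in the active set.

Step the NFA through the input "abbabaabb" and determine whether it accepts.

Answer: ACCEPT

Trace:
initial (ε-close {0}): {0,1,2,3,4,6,7,8}
'a' @ 1: {1,3,4,5}  [accepting]
'b' @ 2: {1,3,4,5}  [accepting]
'b' @ 3: {1,3,4,5}  [accepting]
'a' @ 4: {1,3,4,5}  [accepting]
'b' @ 5: {1,3,4,5}  [accepting]
'a' @ 6: {1,3,4,5}  [accepting]
'a' @ 7: {1,3,4,5}  [accepting]
'b' @ 8: {1,3,4,5}  [accepting]
'b' @ 9: {1,3,4,5}  [accepting]
end set {1,3,4,5} — state 1 in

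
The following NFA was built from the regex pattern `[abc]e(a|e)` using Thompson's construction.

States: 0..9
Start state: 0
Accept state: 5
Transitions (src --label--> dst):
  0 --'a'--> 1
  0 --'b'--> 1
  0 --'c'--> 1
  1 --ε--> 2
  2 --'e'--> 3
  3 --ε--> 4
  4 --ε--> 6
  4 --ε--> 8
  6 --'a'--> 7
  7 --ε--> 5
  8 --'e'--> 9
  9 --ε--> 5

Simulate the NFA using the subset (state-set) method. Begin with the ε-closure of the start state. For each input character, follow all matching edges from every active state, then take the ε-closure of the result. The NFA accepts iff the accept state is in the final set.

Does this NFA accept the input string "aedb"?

S₀ = ε-closure({0}) = {0}
'a' @ 1: {1,2}
'e' @ 2: {3,4,6,8}
'd' @ 3: {}  — no active states
rest 'b' ignored (set empty)
end set {} — state 5 not in

Answer: REJECT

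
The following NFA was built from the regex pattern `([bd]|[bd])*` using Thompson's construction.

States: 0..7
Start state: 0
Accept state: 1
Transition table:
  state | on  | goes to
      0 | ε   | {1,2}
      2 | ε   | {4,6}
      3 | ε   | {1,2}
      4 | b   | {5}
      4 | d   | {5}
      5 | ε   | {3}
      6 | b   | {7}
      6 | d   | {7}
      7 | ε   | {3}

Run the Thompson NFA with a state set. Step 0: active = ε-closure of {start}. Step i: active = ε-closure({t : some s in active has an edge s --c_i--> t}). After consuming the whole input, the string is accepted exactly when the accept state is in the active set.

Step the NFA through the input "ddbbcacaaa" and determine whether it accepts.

S₀ = ε-closure({0}) = {0,1,2,4,6}
'd' @ 1: {1,2,3,4,5,6,7}  ✓accept
'd' @ 2: {1,2,3,4,5,6,7}  ✓accept
'b' @ 3: {1,2,3,4,5,6,7}  ✓accept
'b' @ 4: {1,2,3,4,5,6,7}  ✓accept
'c' @ 5: {}  — state set empty
rest 'acaaa' ignored (set empty)
end set {} — state 1 not in

Answer: REJECT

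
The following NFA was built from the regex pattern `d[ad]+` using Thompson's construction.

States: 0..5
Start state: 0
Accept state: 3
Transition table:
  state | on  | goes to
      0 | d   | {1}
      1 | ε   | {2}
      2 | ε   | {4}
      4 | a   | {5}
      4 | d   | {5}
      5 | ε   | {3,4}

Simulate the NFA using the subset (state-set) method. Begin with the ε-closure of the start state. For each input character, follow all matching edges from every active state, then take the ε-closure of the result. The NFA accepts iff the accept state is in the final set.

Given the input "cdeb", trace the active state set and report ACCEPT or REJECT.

Answer: REJECT

Steps:
start: ε-closure({0}) = {0}
'c' @ 1: {}  — dead — no transitions
rest 'deb' ignored (set empty)
end set {} — state 3 not in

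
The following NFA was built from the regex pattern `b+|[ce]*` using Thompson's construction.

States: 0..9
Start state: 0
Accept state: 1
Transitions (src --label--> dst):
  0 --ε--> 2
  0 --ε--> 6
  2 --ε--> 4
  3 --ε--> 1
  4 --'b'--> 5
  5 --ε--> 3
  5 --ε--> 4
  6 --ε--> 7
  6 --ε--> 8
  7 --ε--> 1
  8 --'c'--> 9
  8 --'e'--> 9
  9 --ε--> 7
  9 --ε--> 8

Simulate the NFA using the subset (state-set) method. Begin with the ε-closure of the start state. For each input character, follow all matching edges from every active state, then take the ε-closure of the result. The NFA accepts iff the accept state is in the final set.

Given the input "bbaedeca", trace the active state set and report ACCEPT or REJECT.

Answer: REJECT

Trace:
S₀ = ε-closure({0}) = {0,1,2,4,6,7,8}
'b' @ 1: {1,3,4,5}  (accept∈set)
'b' @ 2: {1,3,4,5}  (accept∈set)
'a' @ 3: {}  — dead — no transitions
rest 'edeca' ignored (set empty)
final: {}; accept 1 not in set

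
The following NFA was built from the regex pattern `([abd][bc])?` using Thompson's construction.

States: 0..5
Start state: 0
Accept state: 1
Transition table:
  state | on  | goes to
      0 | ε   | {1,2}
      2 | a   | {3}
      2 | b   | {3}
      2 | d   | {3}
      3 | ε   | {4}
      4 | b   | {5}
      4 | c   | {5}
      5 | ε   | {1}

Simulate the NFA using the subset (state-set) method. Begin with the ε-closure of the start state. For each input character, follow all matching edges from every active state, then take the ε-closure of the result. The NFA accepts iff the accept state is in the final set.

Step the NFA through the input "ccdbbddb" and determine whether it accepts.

Answer: REJECT

Steps:
initial (ε-close {0}): {0,1,2}
'c' @ 1: {}  — state set empty
rest 'cdbbddb' ignored (set empty)
end set {} — state 1 not in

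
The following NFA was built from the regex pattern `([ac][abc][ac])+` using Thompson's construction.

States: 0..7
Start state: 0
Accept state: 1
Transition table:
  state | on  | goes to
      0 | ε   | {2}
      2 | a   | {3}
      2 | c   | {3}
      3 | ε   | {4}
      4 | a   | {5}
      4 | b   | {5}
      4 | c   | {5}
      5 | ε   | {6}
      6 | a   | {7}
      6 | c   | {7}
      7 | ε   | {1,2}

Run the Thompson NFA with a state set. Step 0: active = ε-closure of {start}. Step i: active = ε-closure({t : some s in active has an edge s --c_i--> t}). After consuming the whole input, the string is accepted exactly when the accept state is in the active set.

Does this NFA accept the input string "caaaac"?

Answer: ACCEPT

Steps:
S₀ = ε-closure({0}) = {0,2}
'c' @ 1: {3,4}
'a' @ 2: {5,6}
'a' @ 3: {1,2,7}  [accepting]
'a' @ 4: {3,4}
'a' @ 5: {5,6}
'c' @ 6: {1,2,7}  [accepting]
after full input: {1,2,7}  (accept=1 in)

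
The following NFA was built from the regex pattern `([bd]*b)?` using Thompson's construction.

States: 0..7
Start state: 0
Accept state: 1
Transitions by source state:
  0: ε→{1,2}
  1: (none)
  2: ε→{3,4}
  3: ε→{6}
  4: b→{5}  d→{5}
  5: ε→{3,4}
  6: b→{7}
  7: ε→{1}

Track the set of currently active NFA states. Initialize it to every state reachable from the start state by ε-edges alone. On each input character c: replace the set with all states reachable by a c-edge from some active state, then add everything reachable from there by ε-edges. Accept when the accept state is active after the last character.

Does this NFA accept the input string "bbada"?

Answer: REJECT

Derivation:
S₀ = ε-closure({0}) = {0,1,2,3,4,6}
'b' @ 1: {1,3,4,5,6,7}  ✓accept
'b' @ 2: {1,3,4,5,6,7}  ✓accept
'a' @ 3: {}  — no active states
rest 'da' ignored (set empty)
end set {} — state 1 not in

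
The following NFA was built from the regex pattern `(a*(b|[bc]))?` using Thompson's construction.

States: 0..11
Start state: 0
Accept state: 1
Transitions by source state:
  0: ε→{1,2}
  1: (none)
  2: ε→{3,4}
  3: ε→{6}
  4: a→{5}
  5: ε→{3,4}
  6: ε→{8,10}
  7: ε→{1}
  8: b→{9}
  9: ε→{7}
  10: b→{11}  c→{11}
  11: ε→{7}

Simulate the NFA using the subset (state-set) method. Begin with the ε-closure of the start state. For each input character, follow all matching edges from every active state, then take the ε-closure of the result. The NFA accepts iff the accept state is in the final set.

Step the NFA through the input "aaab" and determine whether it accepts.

start: ε-closure({0}) = {0,1,2,3,4,6,8,10}
'a' @ 1: {3,4,5,6,8,10}
'a' @ 2: {3,4,5,6,8,10}
'a' @ 3: {3,4,5,6,8,10}
'b' @ 4: {1,7,9,11}  [accepting]
after full input: {1,7,9,11}  (accept=1 in)

Answer: ACCEPT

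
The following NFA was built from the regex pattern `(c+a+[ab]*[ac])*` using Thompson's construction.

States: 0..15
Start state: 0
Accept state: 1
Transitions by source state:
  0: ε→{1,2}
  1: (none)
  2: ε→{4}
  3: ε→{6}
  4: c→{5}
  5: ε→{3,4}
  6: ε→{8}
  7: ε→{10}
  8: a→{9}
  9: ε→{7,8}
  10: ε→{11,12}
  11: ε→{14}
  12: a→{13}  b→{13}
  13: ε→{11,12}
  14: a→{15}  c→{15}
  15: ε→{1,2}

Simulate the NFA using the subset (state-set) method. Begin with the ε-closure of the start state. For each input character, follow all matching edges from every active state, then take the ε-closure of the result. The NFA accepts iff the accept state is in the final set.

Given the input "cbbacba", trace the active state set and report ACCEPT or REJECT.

Answer: REJECT

Trace:
initial (ε-close {0}): {0,1,2,4}
'c' @ 1: {3,4,5,6,8}
'b' @ 2: {}  — no active states
rest 'bacba' ignored (set empty)
end set {} — state 1 not in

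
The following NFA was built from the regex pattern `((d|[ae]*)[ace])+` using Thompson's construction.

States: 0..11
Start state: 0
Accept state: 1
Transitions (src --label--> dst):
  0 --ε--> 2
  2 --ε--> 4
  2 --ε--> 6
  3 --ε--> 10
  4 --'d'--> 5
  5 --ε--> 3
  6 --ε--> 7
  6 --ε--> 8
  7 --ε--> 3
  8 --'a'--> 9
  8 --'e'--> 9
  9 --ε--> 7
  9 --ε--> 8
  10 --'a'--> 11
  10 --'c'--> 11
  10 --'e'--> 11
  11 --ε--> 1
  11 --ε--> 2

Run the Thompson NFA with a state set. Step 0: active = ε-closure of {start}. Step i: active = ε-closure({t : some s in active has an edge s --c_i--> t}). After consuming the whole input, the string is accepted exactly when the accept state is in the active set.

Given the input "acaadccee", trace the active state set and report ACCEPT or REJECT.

Answer: ACCEPT

Derivation:
start: ε-closure({0}) = {0,2,3,4,6,7,8,10}
'a' @ 1: {1,2,3,4,6,7,8,9,10,11}  ✓accept
'c' @ 2: {1,2,3,4,6,7,8,10,11}  ✓accept
'a' @ 3: {1,2,3,4,6,7,8,9,10,11}  ✓accept
'a' @ 4: {1,2,3,4,6,7,8,9,10,11}  ✓accept
'd' @ 5: {3,5,10}
'c' @ 6: {1,2,3,4,6,7,8,10,11}  ✓accept
'c' @ 7: {1,2,3,4,6,7,8,10,11}  ✓accept
'e' @ 8: {1,2,3,4,6,7,8,9,10,11}  ✓accept
'e' @ 9: {1,2,3,4,6,7,8,9,10,11}  ✓accept
final: {1,2,3,4,6,7,8,9,10,11}; accept 1 in set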